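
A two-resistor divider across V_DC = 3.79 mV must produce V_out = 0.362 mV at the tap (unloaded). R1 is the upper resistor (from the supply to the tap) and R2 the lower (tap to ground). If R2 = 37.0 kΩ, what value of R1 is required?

V_out/V_DC = R2/(R1+R2) = 0.09551.
Rearranging, R1 = R2·(1−k)/k = 37.0 × 9.470 = 350.4 kΩ.

R1 ≈ 350 kΩ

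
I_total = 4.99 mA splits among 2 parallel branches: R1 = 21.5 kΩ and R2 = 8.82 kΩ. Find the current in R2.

Two-branch current divider: I_k = I_total · R_other/(R_1 + R_2).
So I = 4.99 × 21.5/30.32 = 3.538 mA.

I ≈ 3.54 mA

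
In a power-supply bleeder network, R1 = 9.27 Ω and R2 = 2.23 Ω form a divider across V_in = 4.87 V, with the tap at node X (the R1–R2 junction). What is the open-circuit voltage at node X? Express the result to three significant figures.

With X open, the divider is unloaded: V_th = 4.87 × 2.23/11.50 = 0.9444 V.

V_th ≈ 0.944 V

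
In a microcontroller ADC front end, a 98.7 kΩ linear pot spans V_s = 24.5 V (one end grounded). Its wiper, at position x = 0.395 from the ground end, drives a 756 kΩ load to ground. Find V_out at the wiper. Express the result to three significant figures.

Split the track: R_lower = x·R_p = 38.99 kΩ, R_upper = (1−x)·R_p = 59.71 kΩ.
R_L loads the lower segment: effective lower R = 37.07 kΩ.
Then V_out = V_s · 37.07/(59.71 + 37.07) = 9.385 V.

V_out ≈ 9.38 V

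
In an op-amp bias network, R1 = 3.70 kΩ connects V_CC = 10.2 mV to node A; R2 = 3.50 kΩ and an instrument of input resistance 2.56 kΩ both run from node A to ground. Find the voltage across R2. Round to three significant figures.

R2 ‖ R_L = (3.50 × 2.56)/(3.50 + 2.56) = 1.479 kΩ.
Now apply the divider: V_out = 10.2 × 0.2855 = 2.912 mV.
(Unloaded it would be 4.96 mV; the load pulls it down.)

V_out ≈ 2.91 mV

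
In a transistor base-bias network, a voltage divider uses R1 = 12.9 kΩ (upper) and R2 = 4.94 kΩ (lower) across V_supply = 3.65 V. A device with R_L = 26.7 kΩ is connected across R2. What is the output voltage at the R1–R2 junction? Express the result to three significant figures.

R2 ‖ R_L = (4.94 × 26.7)/(4.94 + 26.7) = 4.169 kΩ.
Now apply the divider: V_out = 3.65 × 0.2442 = 0.8914 V.
(Unloaded it would be 1.01 V; the load pulls it down.)

V_out ≈ 0.891 V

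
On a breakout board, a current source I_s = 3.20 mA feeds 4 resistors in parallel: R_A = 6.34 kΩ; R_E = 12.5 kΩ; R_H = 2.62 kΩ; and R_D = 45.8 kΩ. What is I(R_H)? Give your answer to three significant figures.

I ≈ 1.90 mA

Total conductance ΣG = 1/6.34 + 1/12.5 + 1/2.62 + 1/45.8 = 0.6412 (units of 1/kΩ).
R_H takes the fraction G_k/ΣG = 0.3817/0.6412 = 0.5952, so I = 3.20 × 0.5952 = 1.905 mA.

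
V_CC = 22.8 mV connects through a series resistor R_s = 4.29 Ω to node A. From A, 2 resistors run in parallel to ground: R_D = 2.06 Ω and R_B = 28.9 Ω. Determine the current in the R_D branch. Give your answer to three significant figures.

I ≈ 3.43 mA

Parallel bank: R_p = 1/(1/2.06 + 1/28.9) = 1.923 Ω.
V_A = 22.8 × 1.923/6.213 = 7.057 mV.
Branch current I = V_A/R_D = 7.057/2.06 = 3.426 mA.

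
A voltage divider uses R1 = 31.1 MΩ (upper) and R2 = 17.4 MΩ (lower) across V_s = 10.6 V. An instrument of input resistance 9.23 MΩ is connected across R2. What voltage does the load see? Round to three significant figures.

First combine the lower leg with the load: R2 ‖ R_L = 6.031 MΩ.
Then V_out = V_s · R2'/(R1 + R2') = 10.6 × 6.031/37.13 = 1.722 V.
(Unloaded it would be 3.80 V; the load pulls it down.)

V_out ≈ 1.72 V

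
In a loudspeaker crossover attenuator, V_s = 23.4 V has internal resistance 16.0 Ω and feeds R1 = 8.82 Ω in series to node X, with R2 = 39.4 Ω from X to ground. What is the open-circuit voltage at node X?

V_th ≈ 14.4 V

R1' = 16.0 + 8.82 = 24.82 Ω (source resistance + R1).
With X open, the divider is unloaded: V_th = 23.4 × 39.4/64.22 = 14.36 V.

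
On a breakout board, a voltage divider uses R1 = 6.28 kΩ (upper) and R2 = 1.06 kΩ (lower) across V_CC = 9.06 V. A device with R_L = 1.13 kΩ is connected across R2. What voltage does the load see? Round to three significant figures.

V_out ≈ 0.726 V

R2 ‖ R_L = (1.06 × 1.13)/(1.06 + 1.13) = 0.5469 kΩ.
Voltage divider with the loaded lower leg: V_out = 9.06 × 0.5469/(6.28 + 0.5469) = 9.06 × 0.08012 = 0.7258 V.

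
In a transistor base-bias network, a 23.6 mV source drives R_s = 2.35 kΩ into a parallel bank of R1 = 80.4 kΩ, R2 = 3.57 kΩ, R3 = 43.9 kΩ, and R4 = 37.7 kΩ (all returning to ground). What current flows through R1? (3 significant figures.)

I ≈ 0.163 µA

Equivalent of the parallel group: R_p = 2.925 kΩ.
V_A by voltage divider: V_A = 23.6 × 2.925/(2.35 + 2.925) = 13.09 mV.
Branch current I = V_A/R1 = 13.09/80.4 = 0.1628 µA.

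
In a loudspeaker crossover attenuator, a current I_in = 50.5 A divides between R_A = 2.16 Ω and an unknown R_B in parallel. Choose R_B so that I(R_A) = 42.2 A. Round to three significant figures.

In a two-way split, I_A/I_in = R_B/(R_A + R_B).
With f = 0.8356, R_B = R_A · f/(1−f) = 2.16 × 5.084 = 10.98 Ω.

R_B ≈ 11.0 Ω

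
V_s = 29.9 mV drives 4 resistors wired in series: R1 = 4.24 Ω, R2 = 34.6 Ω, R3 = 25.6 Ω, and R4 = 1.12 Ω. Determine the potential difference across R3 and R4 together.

Series total: ΣR = 4.24 + 34.6 + 25.6 + 1.12 = 65.56 Ω.
R_{R3..R4} = 25.6 + 1.12 = 26.72 Ω.
V = V_s · R/ΣR = 29.9 × 0.4076 = 12.19 mV.

V ≈ 12.2 mV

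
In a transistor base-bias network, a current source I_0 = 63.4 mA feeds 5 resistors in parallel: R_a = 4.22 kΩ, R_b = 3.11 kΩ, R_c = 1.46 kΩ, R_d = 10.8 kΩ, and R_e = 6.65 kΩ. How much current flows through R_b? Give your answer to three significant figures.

Total conductance ΣG = 1/4.22 + 1/3.11 + 1/1.46 + 1/10.8 + 1/6.65 = 1.486 (units of 1/kΩ).
Current divider: I(R_b) = I_0 · G_k/ΣG = 63.4 × (0.3215/1.486) = 63.4 × 0.2163 = 13.71 mA.

I ≈ 13.7 mA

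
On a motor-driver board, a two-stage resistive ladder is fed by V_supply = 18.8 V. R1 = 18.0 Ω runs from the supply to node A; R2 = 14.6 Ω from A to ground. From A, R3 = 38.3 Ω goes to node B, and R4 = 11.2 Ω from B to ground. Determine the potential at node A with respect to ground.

Looking into the second stage from A: R3 + R4 = 49.50 Ω appears in parallel with R2.
Effective lower resistance at A: R2 ‖ 49.50 = 11.27 Ω.
First divider: V_A = V_supply · 11.27/(18.0 + 11.27) = 7.240 V.

V_A ≈ 7.24 V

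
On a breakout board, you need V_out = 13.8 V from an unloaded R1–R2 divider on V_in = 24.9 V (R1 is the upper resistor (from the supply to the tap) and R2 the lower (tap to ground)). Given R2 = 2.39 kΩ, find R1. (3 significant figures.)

Required fraction k = V_out/V_in = 0.5542.
R1 = R2·(1/k − 1) = 2.39 × 0.8043 = 1.922 kΩ.

R1 ≈ 1.92 kΩ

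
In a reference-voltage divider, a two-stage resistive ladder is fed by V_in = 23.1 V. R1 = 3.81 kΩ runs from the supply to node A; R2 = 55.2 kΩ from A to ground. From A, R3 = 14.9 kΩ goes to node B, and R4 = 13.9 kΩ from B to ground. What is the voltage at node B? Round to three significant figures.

Node A sees R2 in parallel with the series input of stage 2, R3 + R4 = 28.80 kΩ.
R2 ‖ (R3+R4) = 18.93 kΩ.
V_A = 23.1 × 18.93/(3.81 + 18.93) = 19.23 V.
Then the unloaded second divider: V_B = V_A × R4/(R3+R4) = 19.23 × 0.4826 = 9.281 V.

V_B ≈ 9.28 V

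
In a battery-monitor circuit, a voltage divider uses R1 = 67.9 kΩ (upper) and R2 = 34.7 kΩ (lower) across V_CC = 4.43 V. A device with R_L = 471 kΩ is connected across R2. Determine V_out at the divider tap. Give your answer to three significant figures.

The load sits in parallel with R2, giving an effective lower resistance R2' = R2·R_L/(R2+R_L) = 32.32 kΩ.
Voltage divider with the loaded lower leg: V_out = 4.43 × 32.32/(67.9 + 32.32) = 4.43 × 0.3225 = 1.429 V.

V_out ≈ 1.43 V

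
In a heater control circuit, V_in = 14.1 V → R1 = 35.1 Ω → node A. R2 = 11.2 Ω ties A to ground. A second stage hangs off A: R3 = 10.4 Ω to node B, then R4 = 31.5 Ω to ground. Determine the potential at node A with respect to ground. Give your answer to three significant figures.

Looking into the second stage from A: R3 + R4 = 41.90 Ω appears in parallel with R2.
Effective lower resistance at A: R2 ‖ 41.90 = 8.838 Ω.
So V_A = 14.1 × 0.2011 = 2.836 V.

V_A ≈ 2.84 V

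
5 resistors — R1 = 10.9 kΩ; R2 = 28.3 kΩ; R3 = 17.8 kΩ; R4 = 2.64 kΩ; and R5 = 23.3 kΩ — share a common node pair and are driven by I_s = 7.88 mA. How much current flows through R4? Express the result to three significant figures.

I ≈ 4.93 mA

Conductances: ΣG = 1/10.9 + 1/28.3 + 1/17.8 + 1/2.64 + 1/23.3 = 0.6050 (1/kΩ).
Current divider: I(R4) = I_s · G_k/ΣG = 7.88 × (0.3788/0.6050) = 7.88 × 0.6261 = 4.934 mA.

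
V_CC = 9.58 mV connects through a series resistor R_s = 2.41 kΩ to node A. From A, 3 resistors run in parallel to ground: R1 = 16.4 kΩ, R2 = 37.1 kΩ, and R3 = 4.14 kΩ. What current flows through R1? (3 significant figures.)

I ≈ 0.326 µA

Parallel bank: R_p = 1/(1/16.4 + 1/37.1 + 1/4.14) = 3.035 kΩ.
Node voltage V_A = V_CC · R_p/(R_s + R_p) = 9.58 × 0.5574 = 5.340 mV.
Branch current I = V_A/R1 = 5.340/16.4 = 0.3256 µA.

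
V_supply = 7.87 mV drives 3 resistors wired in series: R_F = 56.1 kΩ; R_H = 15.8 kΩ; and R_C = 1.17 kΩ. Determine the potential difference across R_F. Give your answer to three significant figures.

V ≈ 6.04 mV

Total series resistance ΣR = 56.1 + 15.8 + 1.17 = 73.07 kΩ.
Voltage divider: V = V_supply · (56.10 / 73.07) = 7.87 × 0.7678 = 6.042 mV.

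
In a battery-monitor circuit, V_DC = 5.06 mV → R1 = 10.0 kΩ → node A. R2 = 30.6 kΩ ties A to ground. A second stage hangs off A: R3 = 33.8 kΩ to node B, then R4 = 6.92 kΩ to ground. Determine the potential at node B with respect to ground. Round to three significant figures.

Looking into the second stage from A: R3 + R4 = 40.72 kΩ appears in parallel with R2.
R2 ‖ (R3+R4) = 17.47 kΩ.
First divider: V_A = V_DC · 17.47/(10.0 + 17.47) = 3.218 mV.
V_B = V_A × 0.1699 = 0.5469 mV.

V_B ≈ 0.547 mV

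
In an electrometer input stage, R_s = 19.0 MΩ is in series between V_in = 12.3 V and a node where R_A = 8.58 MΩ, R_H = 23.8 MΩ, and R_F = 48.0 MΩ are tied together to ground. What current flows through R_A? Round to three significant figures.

I ≈ 0.325 µA

Parallel bank: R_p = 1/(1/8.58 + 1/23.8 + 1/48.0) = 5.574 MΩ.
V_A by voltage divider: V_A = 12.3 × 5.574/(19.0 + 5.574) = 2.790 V.
Branch current I = V_A/R_A = 2.790/8.58 = 0.3252 µA.
(Equivalently: I_total = 0.5005 µA, then current-divider fraction G_k/ΣG = 0.6497.)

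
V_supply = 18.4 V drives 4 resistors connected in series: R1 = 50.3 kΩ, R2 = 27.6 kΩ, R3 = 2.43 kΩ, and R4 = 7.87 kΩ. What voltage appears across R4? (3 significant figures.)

V ≈ 1.64 V

Total series resistance ΣR = 50.3 + 27.6 + 2.43 + 7.87 = 88.20 kΩ.
V = V_supply · R/ΣR = 18.4 × 0.08923 = 1.642 V.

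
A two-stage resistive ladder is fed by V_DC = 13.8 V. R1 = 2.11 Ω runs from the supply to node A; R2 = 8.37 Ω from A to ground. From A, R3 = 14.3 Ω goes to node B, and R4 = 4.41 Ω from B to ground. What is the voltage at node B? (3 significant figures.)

V_B ≈ 2.38 V

The second stage (R3 + R4 = 18.71 Ω) loads node A in parallel with R2.
Effective lower resistance at A: R2 ‖ 18.71 = 5.783 Ω.
First divider: V_A = V_DC · 5.783/(2.11 + 5.783) = 10.11 V.
Then the unloaded second divider: V_B = V_A × R4/(R3+R4) = 10.11 × 0.2357 = 2.383 V.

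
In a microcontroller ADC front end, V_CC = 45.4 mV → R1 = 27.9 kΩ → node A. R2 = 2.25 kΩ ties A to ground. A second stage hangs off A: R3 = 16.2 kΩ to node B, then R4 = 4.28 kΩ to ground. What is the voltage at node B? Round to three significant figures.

V_B ≈ 0.643 mV

The second stage (R3 + R4 = 20.48 kΩ) loads node A in parallel with R2.
Effective lower resistance at A: R2 ‖ 20.48 = 2.027 kΩ.
First divider: V_A = V_CC · 2.027/(27.9 + 2.027) = 3.075 mV.
Then the unloaded second divider: V_B = V_A × R4/(R3+R4) = 3.075 × 0.2090 = 0.6427 mV.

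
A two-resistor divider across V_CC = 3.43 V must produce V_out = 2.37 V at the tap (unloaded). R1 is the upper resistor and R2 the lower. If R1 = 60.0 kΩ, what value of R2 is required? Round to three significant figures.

R2 ≈ 134 kΩ

Required fraction k = V_out/V_CC = 0.6910.
So R2 = R1 · V_out/(V_CC − V_out) = 60.0 × 2.37/(3.43 − 2.37) = 60.0 × 2.236 = 134.2 kΩ.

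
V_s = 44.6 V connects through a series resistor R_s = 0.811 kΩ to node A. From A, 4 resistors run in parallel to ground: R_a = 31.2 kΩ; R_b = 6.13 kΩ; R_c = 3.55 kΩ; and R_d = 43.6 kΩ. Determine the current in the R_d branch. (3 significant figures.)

Combine the parallel branches: R_p = (1/31.2 + 1/6.13 + 1/3.55 + 1/43.6)⁻¹ = 2.001 kΩ.
V_A by voltage divider: V_A = 44.6 × 2.001/(0.811 + 2.001) = 31.74 V.
I(R_d) = V_A / R_d = 31.74/43.6 = 0.7279 mA.

I ≈ 0.728 mA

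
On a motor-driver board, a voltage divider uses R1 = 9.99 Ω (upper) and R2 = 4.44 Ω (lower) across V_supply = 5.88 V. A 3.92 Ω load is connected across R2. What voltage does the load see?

First combine the lower leg with the load: R2 ‖ R_L = 2.082 Ω.
Now apply the divider: V_out = 5.88 × 0.1725 = 1.014 V.

V_out ≈ 1.01 V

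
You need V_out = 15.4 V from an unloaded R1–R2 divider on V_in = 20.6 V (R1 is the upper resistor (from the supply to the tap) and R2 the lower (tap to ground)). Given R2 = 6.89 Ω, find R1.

The divider ratio is R2/(R1+R2) = 15.4/20.6 = 0.7476.
So R1 = R2 · (V_in/V_out − 1) = 6.89 × (20.6/15.4 − 1) = 6.89 × 0.3377 = 2.326 Ω.

R1 ≈ 2.33 Ω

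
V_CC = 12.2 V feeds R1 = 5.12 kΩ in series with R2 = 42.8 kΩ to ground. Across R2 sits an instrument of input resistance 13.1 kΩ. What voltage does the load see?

V_out ≈ 8.08 V

The load sits in parallel with R2, giving an effective lower resistance R2' = R2·R_L/(R2+R_L) = 10.03 kΩ.
Then V_out = V_CC · R2'/(R1 + R2') = 12.2 × 10.03/15.15 = 8.077 V.
(Unloaded it would be 10.9 V; the load pulls it down.)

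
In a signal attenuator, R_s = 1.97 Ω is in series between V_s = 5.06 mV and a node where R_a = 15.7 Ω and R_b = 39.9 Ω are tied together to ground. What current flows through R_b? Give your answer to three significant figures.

I ≈ 0.108 mA

Combine the parallel branches: R_p = (1/15.7 + 1/39.9)⁻¹ = 11.27 Ω.
V_A by voltage divider: V_A = 5.06 × 11.27/(1.97 + 11.27) = 4.307 mV.
Branch current I = V_A/R_b = 4.307/39.9 = 0.1079 mA.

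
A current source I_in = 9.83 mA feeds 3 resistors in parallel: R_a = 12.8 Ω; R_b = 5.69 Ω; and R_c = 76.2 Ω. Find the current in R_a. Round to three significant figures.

Conductances: ΣG = 1/12.8 + 1/5.69 + 1/76.2 = 0.2670 (1/Ω).
Current divider: I(R_a) = I_in · G_k/ΣG = 9.83 × (0.07812/0.2670) = 9.83 × 0.2926 = 2.876 mA.

I ≈ 2.88 mA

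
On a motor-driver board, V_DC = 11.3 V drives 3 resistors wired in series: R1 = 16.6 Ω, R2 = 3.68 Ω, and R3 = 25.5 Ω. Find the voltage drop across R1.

V ≈ 4.10 V

Total series resistance ΣR = 16.6 + 3.68 + 25.5 = 45.78 Ω.
Voltage divider: V = V_DC · (16.60 / 45.78) = 11.3 × 0.3626 = 4.097 V.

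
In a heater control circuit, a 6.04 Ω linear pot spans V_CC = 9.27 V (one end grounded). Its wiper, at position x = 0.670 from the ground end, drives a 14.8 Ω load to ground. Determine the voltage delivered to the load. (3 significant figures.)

Split the track: R_lower = x·R_p = 4.047 Ω, R_upper = (1−x)·R_p = 1.993 Ω.
R_L loads the lower segment: effective lower R = 3.178 Ω.
V_out = 9.27 × 3.178/(1.993 + 3.178) = 5.697 V.
(Unloaded: V_out = x·V_CC = 6.21 V.)

V_out ≈ 5.70 V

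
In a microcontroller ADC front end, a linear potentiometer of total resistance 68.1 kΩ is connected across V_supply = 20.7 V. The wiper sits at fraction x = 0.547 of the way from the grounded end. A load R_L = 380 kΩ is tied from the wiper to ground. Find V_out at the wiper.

V_out ≈ 10.8 V

The pot divides into 30.85 kΩ above the wiper and 37.25 kΩ below.
R_L loads the lower segment: effective lower R = 33.93 kΩ.
Then V_out = V_supply · 33.93/(30.85 + 33.93) = 10.84 V.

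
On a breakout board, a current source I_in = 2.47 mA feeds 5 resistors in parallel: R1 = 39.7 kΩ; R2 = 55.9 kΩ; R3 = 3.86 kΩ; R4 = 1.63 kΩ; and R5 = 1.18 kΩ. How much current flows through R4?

I ≈ 0.859 mA

ΣG = 1/39.7 + 1/55.9 + 1/3.86 + 1/1.63 + 1/1.18 = 1.763.
Current divider: I(R4) = I_in · G_k/ΣG = 2.47 × (0.6135/1.763) = 2.47 × 0.3480 = 0.8595 mA.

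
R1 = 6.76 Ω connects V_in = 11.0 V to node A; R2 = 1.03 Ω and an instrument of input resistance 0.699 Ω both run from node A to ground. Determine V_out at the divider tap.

V_out ≈ 0.638 V

The load sits in parallel with R2, giving an effective lower resistance R2' = R2·R_L/(R2+R_L) = 0.4164 Ω.
Voltage divider with the loaded lower leg: V_out = 11.0 × 0.4164/(6.76 + 0.4164) = 11.0 × 0.05802 = 0.6383 V.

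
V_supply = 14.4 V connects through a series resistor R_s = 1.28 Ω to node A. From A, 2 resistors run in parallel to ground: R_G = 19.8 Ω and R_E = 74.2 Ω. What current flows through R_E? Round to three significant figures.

Combine the parallel branches: R_p = (1/19.8 + 1/74.2)⁻¹ = 15.63 Ω.
V_A = 14.4 × 15.63/16.91 = 13.31 V.
Branch current I = V_A/R_E = 13.31/74.2 = 0.1794 A.
(Check via current divider: I_total = 0.8516 A; share G_k/ΣG = 0.2106 → same result.)

I ≈ 0.179 A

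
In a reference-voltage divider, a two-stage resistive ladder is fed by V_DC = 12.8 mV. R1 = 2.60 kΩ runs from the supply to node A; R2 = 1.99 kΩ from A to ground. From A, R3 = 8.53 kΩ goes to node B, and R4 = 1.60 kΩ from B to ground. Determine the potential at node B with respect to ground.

V_B ≈ 0.789 mV

The second stage (R3 + R4 = 10.13 kΩ) loads node A in parallel with R2.
Effective lower resistance at A: R2 ‖ 10.13 = 1.663 kΩ.
First divider: V_A = V_DC · 1.663/(2.60 + 1.663) = 4.994 mV.
Stage 2 is unloaded, so V_B = V_A · R4/(R3+R4) = 4.994 × 1.60/10.13 = 0.7887 mV.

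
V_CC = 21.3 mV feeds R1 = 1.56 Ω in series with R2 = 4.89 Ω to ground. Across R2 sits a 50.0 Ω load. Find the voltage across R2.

V_out ≈ 15.8 mV

The load sits in parallel with R2, giving an effective lower resistance R2' = R2·R_L/(R2+R_L) = 4.454 Ω.
Then V_out = V_CC · R2'/(R1 + R2') = 21.3 × 4.454/6.014 = 15.78 mV.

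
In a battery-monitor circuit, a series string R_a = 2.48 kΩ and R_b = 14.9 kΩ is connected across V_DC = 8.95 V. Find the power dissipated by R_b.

P ≈ 3.95 mW

Series current I = V_DC/ΣR = 8.95/17.38 = 0.5150 mA.
P = I²R = 0.2652 × 14.9 = 3.951 mW.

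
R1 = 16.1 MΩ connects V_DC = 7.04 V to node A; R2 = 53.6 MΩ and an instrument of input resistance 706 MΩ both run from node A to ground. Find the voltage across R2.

The load sits in parallel with R2, giving an effective lower resistance R2' = R2·R_L/(R2+R_L) = 49.82 MΩ.
Then V_out = V_DC · R2'/(R1 + R2') = 7.04 × 49.82/65.92 = 5.321 V.

V_out ≈ 5.32 V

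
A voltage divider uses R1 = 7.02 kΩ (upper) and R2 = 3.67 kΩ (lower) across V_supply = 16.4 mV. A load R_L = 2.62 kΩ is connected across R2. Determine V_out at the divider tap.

V_out ≈ 2.93 mV

The load sits in parallel with R2, giving an effective lower resistance R2' = R2·R_L/(R2+R_L) = 1.529 kΩ.
Voltage divider with the loaded lower leg: V_out = 16.4 × 1.529/(7.02 + 1.529) = 16.4 × 0.1788 = 2.933 mV.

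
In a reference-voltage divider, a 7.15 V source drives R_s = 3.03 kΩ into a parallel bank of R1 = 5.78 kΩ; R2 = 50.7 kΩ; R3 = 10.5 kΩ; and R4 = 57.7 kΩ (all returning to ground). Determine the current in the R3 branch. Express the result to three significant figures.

Combine the parallel branches: R_p = (1/5.78 + 1/50.7 + 1/10.5 + 1/57.7)⁻¹ = 3.275 kΩ.
V_A by voltage divider: V_A = 7.15 × 3.275/(3.03 + 3.275) = 3.714 V.
Branch current I = V_A/R3 = 3.714/10.5 = 0.3537 mA.

I ≈ 0.354 mA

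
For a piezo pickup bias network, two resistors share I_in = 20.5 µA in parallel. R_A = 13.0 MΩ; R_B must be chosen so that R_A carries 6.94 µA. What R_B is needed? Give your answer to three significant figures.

R_B ≈ 6.65 MΩ

Two-branch current divider: I_A = I_in · R_B/(R_A + R_B).
With f = 0.3385, R_B = R_A · f/(1−f) = 13.0 × 0.5118 = 6.653 MΩ.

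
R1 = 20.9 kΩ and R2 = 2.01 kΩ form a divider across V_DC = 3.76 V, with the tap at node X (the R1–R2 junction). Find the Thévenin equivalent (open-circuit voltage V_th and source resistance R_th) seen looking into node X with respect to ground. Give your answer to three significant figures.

With X open, the divider is unloaded: V_th = 3.76 × 2.01/22.91 = 0.3299 V.
Looking into X with the source shorted: R_th = R1·R2/(R1+R2) = 20.90 × 2.01/22.91 = 1.834 kΩ.

V_th ≈ 0.330 V, R_th ≈ 1.83 kΩ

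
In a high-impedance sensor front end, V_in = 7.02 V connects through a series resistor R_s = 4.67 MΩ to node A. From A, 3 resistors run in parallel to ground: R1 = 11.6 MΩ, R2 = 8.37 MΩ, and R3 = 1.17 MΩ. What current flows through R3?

I ≈ 1.01 µA

Equivalent of the parallel group: R_p = 0.9431 MΩ.
V_A = 7.02 × 0.9431/5.613 = 1.179 V.
Branch current I = V_A/R3 = 1.179/1.17 = 1.008 µA.
(Equivalently: I_total = 1.251 µA, then current-divider fraction G_k/ΣG = 0.8060.)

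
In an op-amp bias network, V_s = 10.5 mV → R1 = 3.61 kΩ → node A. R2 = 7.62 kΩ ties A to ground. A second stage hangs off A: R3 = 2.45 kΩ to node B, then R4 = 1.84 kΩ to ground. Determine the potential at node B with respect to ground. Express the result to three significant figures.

V_B ≈ 1.95 mV

Looking into the second stage from A: R3 + R4 = 4.290 kΩ appears in parallel with R2.
Effective lower resistance at A: R2 ‖ 4.290 = 2.745 kΩ.
So V_A = 10.5 × 0.4319 = 4.535 mV.
Stage 2 is unloaded, so V_B = V_A · R4/(R3+R4) = 4.535 × 1.84/4.290 = 1.945 mV.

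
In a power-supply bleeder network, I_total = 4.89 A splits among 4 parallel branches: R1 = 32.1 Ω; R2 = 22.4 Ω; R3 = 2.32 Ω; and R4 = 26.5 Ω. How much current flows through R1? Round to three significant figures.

I ≈ 0.280 A

Total conductance ΣG = 1/32.1 + 1/22.4 + 1/2.32 + 1/26.5 = 0.5446 (units of 1/Ω).
By the current-divider rule, I = I_total · G_k/ΣG = 4.89 × 0.05721 = 0.2797 A.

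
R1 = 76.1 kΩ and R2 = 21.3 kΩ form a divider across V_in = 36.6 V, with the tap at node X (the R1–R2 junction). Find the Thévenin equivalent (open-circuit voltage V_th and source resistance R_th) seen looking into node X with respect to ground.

V_th ≈ 8.00 V, R_th ≈ 16.6 kΩ

V_th is the unloaded tap voltage: V_in · R2/(R1+R2) = 36.6 × 0.2187 = 8.004 V.
Looking into X with the source shorted: R_th = R1·R2/(R1+R2) = 76.10 × 21.3/97.40 = 16.64 kΩ.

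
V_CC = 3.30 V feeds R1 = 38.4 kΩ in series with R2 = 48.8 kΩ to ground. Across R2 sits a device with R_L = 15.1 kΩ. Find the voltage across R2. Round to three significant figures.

V_out ≈ 0.762 V

The load sits in parallel with R2, giving an effective lower resistance R2' = R2·R_L/(R2+R_L) = 11.53 kΩ.
Then V_out = V_CC · R2'/(R1 + R2') = 3.30 × 11.53/49.93 = 0.7621 V.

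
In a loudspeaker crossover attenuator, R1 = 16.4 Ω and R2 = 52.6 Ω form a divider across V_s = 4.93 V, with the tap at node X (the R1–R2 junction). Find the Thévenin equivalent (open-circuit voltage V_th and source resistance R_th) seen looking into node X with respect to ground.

V_th ≈ 3.76 V, R_th ≈ 12.5 Ω

With X open, the divider is unloaded: V_th = 4.93 × 52.6/69.00 = 3.758 V.
With V_s suppressed (replaced by a short), R_th = R1 ‖ R2 = (16.40 × 52.6)/(16.40 + 52.6) = 12.50 Ω.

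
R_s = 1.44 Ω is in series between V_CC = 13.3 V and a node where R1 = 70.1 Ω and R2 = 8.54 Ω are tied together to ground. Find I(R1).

I ≈ 0.160 A

Equivalent of the parallel group: R_p = 7.613 Ω.
Node voltage V_A = V_CC · R_p/(R_s + R_p) = 13.3 × 0.8409 = 11.18 V.
Branch current I = V_A/R1 = 11.18/70.1 = 0.1595 A.
(Equivalently: I_total = 1.469 A, then current-divider fraction G_k/ΣG = 0.1086.)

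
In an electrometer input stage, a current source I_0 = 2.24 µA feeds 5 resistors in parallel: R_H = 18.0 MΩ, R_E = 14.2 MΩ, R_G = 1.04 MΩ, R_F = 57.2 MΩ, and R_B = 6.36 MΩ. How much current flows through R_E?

I ≈ 0.125 µA

Conductances: ΣG = 1/18.0 + 1/14.2 + 1/1.04 + 1/57.2 + 1/6.36 = 1.262 (1/MΩ).
Current divider: I(R_E) = I_0 · G_k/ΣG = 2.24 × (0.07042/1.262) = 2.24 × 0.05579 = 0.1250 µA.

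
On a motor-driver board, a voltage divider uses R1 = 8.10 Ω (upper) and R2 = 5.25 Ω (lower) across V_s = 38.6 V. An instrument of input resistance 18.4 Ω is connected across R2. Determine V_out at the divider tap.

V_out ≈ 12.9 V

The load sits in parallel with R2, giving an effective lower resistance R2' = R2·R_L/(R2+R_L) = 4.085 Ω.
Now apply the divider: V_out = 38.6 × 0.3352 = 12.94 V.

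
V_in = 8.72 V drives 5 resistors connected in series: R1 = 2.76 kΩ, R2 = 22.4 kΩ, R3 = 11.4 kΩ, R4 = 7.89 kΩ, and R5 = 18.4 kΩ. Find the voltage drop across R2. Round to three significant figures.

Total series resistance ΣR = 2.76 + 22.4 + 11.4 + 7.89 + 18.4 = 62.85 kΩ.
By the voltage-divider rule, V = 8.72 × 22.40/62.85 = 3.108 V.

V ≈ 3.11 V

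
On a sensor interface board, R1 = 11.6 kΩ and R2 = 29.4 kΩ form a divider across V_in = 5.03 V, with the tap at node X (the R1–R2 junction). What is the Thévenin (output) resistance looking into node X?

R_th ≈ 8.32 kΩ

Looking into X with the source shorted: R_th = R1·R2/(R1+R2) = 11.60 × 29.4/41.00 = 8.318 kΩ.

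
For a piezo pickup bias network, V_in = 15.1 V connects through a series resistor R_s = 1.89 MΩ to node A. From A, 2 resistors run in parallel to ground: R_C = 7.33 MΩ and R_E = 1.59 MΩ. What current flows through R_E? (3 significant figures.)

I ≈ 3.88 µA

Equivalent of the parallel group: R_p = 1.307 MΩ.
Node voltage V_A = V_in · R_p/(R_s + R_p) = 15.1 × 0.4087 = 6.172 V.
I(R_E) = V_A / R_E = 6.172/1.59 = 3.882 µA.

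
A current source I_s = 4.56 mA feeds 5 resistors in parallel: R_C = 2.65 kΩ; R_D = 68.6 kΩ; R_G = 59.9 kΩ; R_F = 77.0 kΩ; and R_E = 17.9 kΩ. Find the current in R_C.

ΣG = 1/2.65 + 1/68.6 + 1/59.9 + 1/77.0 + 1/17.9 = 0.4775.
Current divider: I(R_C) = I_s · G_k/ΣG = 4.56 × (0.3774/0.4775) = 4.56 × 0.7903 = 3.604 mA.

I ≈ 3.60 mA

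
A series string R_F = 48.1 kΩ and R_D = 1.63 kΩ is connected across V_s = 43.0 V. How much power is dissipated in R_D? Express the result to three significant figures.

P ≈ 1.22 mW

The common current is I = 43.0/49.73 = 0.8647 mA.
P(R_D) = I²·R_D = (0.8647)² × 1.63 = 1.219 mW.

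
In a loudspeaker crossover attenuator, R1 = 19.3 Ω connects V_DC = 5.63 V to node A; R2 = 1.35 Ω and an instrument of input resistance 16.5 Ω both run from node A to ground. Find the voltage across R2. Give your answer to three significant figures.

V_out ≈ 0.342 V

First combine the lower leg with the load: R2 ‖ R_L = 1.248 Ω.
Voltage divider with the loaded lower leg: V_out = 5.63 × 1.248/(19.3 + 1.248) = 5.63 × 0.06073 = 0.3419 V.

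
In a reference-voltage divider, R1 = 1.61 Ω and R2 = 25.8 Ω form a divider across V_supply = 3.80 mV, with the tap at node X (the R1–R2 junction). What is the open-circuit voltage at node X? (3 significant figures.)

V_th ≈ 3.58 mV

V_th is the unloaded tap voltage: V_supply · R2/(R1+R2) = 3.80 × 0.9413 = 3.577 mV.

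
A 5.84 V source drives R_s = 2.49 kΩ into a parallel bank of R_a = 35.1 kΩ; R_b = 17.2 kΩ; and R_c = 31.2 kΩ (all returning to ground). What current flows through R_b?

I ≈ 0.262 mA

Parallel bank: R_p = 1/(1/35.1 + 1/17.2 + 1/31.2) = 8.426 kΩ.
V_A by voltage divider: V_A = 5.84 × 8.426/(2.49 + 8.426) = 4.508 V.
Branch current I = V_A/R_b = 4.508/17.2 = 0.2621 mA.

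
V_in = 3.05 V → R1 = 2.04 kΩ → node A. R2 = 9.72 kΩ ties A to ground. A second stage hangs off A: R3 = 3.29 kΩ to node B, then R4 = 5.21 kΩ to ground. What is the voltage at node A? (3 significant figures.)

V_A ≈ 2.10 V

Node A sees R2 in parallel with the series input of stage 2, R3 + R4 = 8.500 kΩ.
Effective lower resistance at A: R2 ‖ 8.500 = 4.535 kΩ.
So V_A = 3.05 × 0.6897 = 2.104 V.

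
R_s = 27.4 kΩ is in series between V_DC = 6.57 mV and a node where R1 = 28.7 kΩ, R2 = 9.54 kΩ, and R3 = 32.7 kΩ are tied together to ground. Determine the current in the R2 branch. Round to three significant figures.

I ≈ 0.122 µA

Combine the parallel branches: R_p = (1/28.7 + 1/9.54 + 1/32.7)⁻¹ = 5.874 kΩ.
V_A = 6.57 × 5.874/33.27 = 1.160 mV.
I(R2) = V_A / R2 = 1.160/9.54 = 0.1216 µA.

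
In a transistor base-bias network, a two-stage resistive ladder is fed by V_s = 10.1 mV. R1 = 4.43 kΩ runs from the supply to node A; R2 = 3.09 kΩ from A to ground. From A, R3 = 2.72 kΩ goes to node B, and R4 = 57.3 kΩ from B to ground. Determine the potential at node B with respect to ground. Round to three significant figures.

V_B ≈ 3.85 mV

Looking into the second stage from A: R3 + R4 = 60.02 kΩ appears in parallel with R2.
Effective lower resistance at A: R2 ‖ 60.02 = 2.939 kΩ.
V_A = 10.1 × 2.939/(4.43 + 2.939) = 4.028 mV.
Stage 2 is unloaded, so V_B = V_A · R4/(R3+R4) = 4.028 × 57.3/60.02 = 3.845 mV.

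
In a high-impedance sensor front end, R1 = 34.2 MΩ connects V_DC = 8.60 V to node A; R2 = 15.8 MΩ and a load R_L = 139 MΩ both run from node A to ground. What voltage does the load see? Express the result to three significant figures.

R2 ‖ R_L = (15.8 × 139)/(15.8 + 139) = 14.19 MΩ.
Then V_out = V_DC · R2'/(R1 + R2') = 8.60 × 14.19/48.39 = 2.522 V.
(Unloaded it would be 2.72 V; the load pulls it down.)

V_out ≈ 2.52 V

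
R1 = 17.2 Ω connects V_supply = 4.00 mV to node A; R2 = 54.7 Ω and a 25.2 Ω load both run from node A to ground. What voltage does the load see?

R2 ‖ R_L = (54.7 × 25.2)/(54.7 + 25.2) = 17.25 Ω.
Then V_out = V_supply · R2'/(R1 + R2') = 4.00 × 17.25/34.45 = 2.003 mV.

V_out ≈ 2.00 mV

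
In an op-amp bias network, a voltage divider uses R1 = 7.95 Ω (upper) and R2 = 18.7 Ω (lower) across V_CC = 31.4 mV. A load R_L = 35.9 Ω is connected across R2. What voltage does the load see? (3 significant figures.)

First combine the lower leg with the load: R2 ‖ R_L = 12.30 Ω.
Then V_out = V_CC · R2'/(R1 + R2') = 31.4 × 12.30/20.25 = 19.07 mV.

V_out ≈ 19.1 mV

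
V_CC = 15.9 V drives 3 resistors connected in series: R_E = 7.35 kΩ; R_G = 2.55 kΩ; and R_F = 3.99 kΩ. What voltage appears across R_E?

Series total: ΣR = 7.35 + 2.55 + 3.99 = 13.89 kΩ.
By the voltage-divider rule, V = 15.9 × 7.350/13.89 = 8.414 V.

V ≈ 8.41 V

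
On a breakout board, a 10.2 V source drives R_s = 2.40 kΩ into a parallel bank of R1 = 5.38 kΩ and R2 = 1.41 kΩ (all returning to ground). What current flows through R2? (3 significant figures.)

I ≈ 2.30 mA

Parallel bank: R_p = 1/(1/5.38 + 1/1.41) = 1.117 kΩ.
V_A = 10.2 × 1.117/3.517 = 3.240 V.
I(R2) = V_A / R2 = 3.240/1.41 = 2.298 mA.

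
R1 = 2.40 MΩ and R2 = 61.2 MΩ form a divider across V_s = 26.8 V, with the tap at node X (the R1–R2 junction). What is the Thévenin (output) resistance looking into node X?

R_th ≈ 2.31 MΩ

Looking into X with the source shorted: R_th = R1·R2/(R1+R2) = 2.400 × 61.2/63.60 = 2.309 MΩ.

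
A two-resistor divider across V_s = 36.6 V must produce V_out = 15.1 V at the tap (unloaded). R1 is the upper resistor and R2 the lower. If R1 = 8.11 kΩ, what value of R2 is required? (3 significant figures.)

R2 ≈ 5.70 kΩ

Required fraction k = V_out/V_s = 0.4126.
R2 = R1 · 0.4126/(1 − 0.4126) = 5.696 kΩ.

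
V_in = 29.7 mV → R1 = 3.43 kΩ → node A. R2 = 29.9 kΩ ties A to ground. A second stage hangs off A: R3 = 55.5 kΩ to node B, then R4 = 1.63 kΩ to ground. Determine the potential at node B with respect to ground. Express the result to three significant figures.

The second stage (R3 + R4 = 57.13 kΩ) loads node A in parallel with R2.
R2 ‖ (R3+R4) = 19.63 kΩ.
First divider: V_A = V_in · 19.63/(3.43 + 19.63) = 25.28 mV.
Then the unloaded second divider: V_B = V_A × R4/(R3+R4) = 25.28 × 0.02853 = 0.7213 mV.

V_B ≈ 0.721 mV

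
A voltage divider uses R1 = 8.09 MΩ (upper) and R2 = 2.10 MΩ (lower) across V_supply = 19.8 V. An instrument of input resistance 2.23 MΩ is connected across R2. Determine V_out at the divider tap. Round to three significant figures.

V_out ≈ 2.33 V

The load sits in parallel with R2, giving an effective lower resistance R2' = R2·R_L/(R2+R_L) = 1.082 MΩ.
Voltage divider with the loaded lower leg: V_out = 19.8 × 1.082/(8.09 + 1.082) = 19.8 × 0.1179 = 2.335 V.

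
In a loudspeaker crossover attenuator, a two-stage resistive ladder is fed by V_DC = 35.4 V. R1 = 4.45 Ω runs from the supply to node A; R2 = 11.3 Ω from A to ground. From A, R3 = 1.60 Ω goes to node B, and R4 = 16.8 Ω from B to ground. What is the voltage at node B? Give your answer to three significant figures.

The second stage (R3 + R4 = 18.40 Ω) loads node A in parallel with R2.
Effective lower resistance at A: R2 ‖ 18.40 = 7.001 Ω.
So V_A = 35.4 × 0.6114 = 21.64 V.
V_B = V_A × 0.9130 = 19.76 V.

V_B ≈ 19.8 V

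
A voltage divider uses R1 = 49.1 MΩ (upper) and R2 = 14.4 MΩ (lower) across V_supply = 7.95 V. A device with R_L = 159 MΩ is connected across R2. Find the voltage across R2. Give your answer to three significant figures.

V_out ≈ 1.68 V

R2 ‖ R_L = (14.4 × 159)/(14.4 + 159) = 13.20 MΩ.
Now apply the divider: V_out = 7.95 × 0.2119 = 1.685 V.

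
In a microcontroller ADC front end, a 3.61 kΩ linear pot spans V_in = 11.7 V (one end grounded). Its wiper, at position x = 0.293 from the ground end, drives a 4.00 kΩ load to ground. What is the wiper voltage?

Split the track: R_lower = x·R_p = 1.058 kΩ, R_upper = (1−x)·R_p = 2.552 kΩ.
(x·R_p) ‖ R_L = 0.8365 kΩ.
Loaded-divider output: V_out = 11.7 × 0.2469 = 2.888 V.

V_out ≈ 2.89 V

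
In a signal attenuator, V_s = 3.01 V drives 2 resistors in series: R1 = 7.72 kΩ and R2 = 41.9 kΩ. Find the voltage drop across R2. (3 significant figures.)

ΣR = 7.72 + 41.9 = 49.62 kΩ.
V = V_s · R/ΣR = 3.01 × 0.8444 = 2.542 V.

V ≈ 2.54 V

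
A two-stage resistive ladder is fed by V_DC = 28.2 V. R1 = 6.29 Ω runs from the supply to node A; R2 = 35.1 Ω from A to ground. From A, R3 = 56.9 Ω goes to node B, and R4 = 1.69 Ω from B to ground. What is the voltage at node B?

Node A sees R2 in parallel with the series input of stage 2, R3 + R4 = 58.59 Ω.
Effective lower resistance at A: R2 ‖ 58.59 = 21.95 Ω.
So V_A = 28.2 × 0.7773 = 21.92 V.
V_B = V_A × 0.02884 = 0.6322 V.

V_B ≈ 0.632 V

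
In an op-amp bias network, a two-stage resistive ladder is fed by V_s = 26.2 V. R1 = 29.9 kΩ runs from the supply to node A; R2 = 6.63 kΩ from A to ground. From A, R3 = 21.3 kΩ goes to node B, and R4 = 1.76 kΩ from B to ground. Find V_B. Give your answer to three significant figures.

Node A sees R2 in parallel with the series input of stage 2, R3 + R4 = 23.06 kΩ.
Effective lower resistance at A: R2 ‖ 23.06 = 5.149 kΩ.
First divider: V_A = V_s · 5.149/(29.9 + 5.149) = 3.849 V.
V_B = V_A × 0.07632 = 0.2938 V.

V_B ≈ 0.294 V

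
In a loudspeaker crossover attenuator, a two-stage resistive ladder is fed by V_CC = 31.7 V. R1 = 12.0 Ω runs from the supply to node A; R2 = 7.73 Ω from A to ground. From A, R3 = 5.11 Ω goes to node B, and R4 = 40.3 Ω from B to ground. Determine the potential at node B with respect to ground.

V_B ≈ 9.99 V

Looking into the second stage from A: R3 + R4 = 45.41 Ω appears in parallel with R2.
Effective lower resistance at A: R2 ‖ 45.41 = 6.606 Ω.
V_A = 31.7 × 6.606/(12.0 + 6.606) = 11.25 V.
V_B = V_A × 0.8875 = 9.988 V.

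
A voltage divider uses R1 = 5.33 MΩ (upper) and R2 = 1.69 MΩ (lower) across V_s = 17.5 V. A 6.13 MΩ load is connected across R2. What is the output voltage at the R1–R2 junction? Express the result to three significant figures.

The load sits in parallel with R2, giving an effective lower resistance R2' = R2·R_L/(R2+R_L) = 1.325 MΩ.
Voltage divider with the loaded lower leg: V_out = 17.5 × 1.325/(5.33 + 1.325) = 17.5 × 0.1991 = 3.484 V.

V_out ≈ 3.48 V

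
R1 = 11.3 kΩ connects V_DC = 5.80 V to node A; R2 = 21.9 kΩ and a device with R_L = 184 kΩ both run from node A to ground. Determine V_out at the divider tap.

V_out ≈ 3.68 V

R2 ‖ R_L = (21.9 × 184)/(21.9 + 184) = 19.57 kΩ.
Voltage divider with the loaded lower leg: V_out = 5.80 × 19.57/(11.3 + 19.57) = 5.80 × 0.6340 = 3.677 V.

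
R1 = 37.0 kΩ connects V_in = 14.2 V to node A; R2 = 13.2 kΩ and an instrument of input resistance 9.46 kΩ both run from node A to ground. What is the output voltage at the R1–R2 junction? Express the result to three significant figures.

R2 ‖ R_L = (13.2 × 9.46)/(13.2 + 9.46) = 5.511 kΩ.
Now apply the divider: V_out = 14.2 × 0.1296 = 1.841 V.
(Unloaded it would be 3.73 V; the load pulls it down.)

V_out ≈ 1.84 V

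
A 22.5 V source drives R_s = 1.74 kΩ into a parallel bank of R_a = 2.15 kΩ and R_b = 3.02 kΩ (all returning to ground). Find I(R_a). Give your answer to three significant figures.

I ≈ 4.39 mA

Combine the parallel branches: R_p = (1/2.15 + 1/3.02)⁻¹ = 1.256 kΩ.
V_A = 22.5 × 1.256/2.996 = 9.432 V.
I(R_a) = V_A / R_a = 9.432/2.15 = 4.387 mA.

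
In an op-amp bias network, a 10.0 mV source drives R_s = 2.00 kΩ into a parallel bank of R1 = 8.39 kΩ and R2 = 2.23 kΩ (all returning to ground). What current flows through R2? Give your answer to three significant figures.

I ≈ 2.10 µA

Combine the parallel branches: R_p = (1/8.39 + 1/2.23)⁻¹ = 1.762 kΩ.
V_A by voltage divider: V_A = 10.0 × 1.762/(2.00 + 1.762) = 4.683 mV.
Branch current I = V_A/R2 = 4.683/2.23 = 2.100 µA.
(Check via current divider: I_total = 2.658 µA; share G_k/ΣG = 0.7900 → same result.)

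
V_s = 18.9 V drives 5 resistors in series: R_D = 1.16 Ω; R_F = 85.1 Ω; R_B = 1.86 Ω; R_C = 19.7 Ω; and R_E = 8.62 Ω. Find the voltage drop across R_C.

ΣR = 1.16 + 85.1 + 1.86 + 19.7 + 8.62 = 116.4 Ω.
V = V_s · R/ΣR = 18.9 × 0.1692 = 3.198 V.

V ≈ 3.20 V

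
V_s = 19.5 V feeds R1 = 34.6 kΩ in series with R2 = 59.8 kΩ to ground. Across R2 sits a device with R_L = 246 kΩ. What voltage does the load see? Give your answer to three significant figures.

V_out ≈ 11.3 V

The load sits in parallel with R2, giving an effective lower resistance R2' = R2·R_L/(R2+R_L) = 48.11 kΩ.
Voltage divider with the loaded lower leg: V_out = 19.5 × 48.11/(34.6 + 48.11) = 19.5 × 0.5817 = 11.34 V.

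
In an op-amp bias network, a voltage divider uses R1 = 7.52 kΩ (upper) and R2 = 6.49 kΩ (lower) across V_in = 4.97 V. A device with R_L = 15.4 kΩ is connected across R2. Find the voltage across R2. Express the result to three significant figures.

The load sits in parallel with R2, giving an effective lower resistance R2' = R2·R_L/(R2+R_L) = 4.566 kΩ.
Now apply the divider: V_out = 4.97 × 0.3778 = 1.878 V.
(Unloaded it would be 2.30 V; the load pulls it down.)

V_out ≈ 1.88 V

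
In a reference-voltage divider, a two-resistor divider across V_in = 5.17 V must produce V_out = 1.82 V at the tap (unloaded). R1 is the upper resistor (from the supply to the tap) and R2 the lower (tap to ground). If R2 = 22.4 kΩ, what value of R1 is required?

R1 ≈ 41.2 kΩ

The divider ratio is R2/(R1+R2) = 1.82/5.17 = 0.3520.
So R1 = R2 · (V_in/V_out − 1) = 22.4 × (5.17/1.82 − 1) = 22.4 × 1.841 = 41.23 kΩ.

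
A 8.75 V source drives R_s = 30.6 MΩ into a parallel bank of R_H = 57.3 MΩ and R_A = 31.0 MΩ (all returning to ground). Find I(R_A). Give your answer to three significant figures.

Combine the parallel branches: R_p = (1/57.3 + 1/31.0)⁻¹ = 20.12 MΩ.
V_A = 8.75 × 20.12/50.72 = 3.471 V.
I(R_A) = V_A / R_A = 3.471/31.0 = 0.1120 µA.
(Check via current divider: I_total = 0.1725 µA; share G_k/ΣG = 0.6489 → same result.)

I ≈ 0.112 µA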